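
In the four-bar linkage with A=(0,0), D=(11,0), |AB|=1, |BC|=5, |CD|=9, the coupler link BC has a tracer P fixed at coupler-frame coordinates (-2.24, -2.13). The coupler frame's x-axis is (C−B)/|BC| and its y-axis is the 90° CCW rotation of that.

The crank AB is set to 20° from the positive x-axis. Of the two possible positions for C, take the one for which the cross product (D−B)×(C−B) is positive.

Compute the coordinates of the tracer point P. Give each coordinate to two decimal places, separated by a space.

1.73 -2.65

A=(0,0), D=(11.00,0)
B = A + 1.00·(cos20°, sin20°) = (0.9397, 0.3420)
|BD| = 10.0661
circle(B,5.00) ∩ circle(D,9.00): a=2.2515, h=4.4644
  candidates: C₊=(3.3415,4.7274) cross=44.939; C₋=(3.0382,-4.1963) cross=-44.939
  mode + wants cross > 0 → take C=(3.3415,4.7274) (cross=44.939)
ex = (C−B)/|BC| = (0.4804,0.8771); ey = (-0.8771,0.4804)
P = B + -2.24·ex + -2.13·ey = (1.7318,-2.6458)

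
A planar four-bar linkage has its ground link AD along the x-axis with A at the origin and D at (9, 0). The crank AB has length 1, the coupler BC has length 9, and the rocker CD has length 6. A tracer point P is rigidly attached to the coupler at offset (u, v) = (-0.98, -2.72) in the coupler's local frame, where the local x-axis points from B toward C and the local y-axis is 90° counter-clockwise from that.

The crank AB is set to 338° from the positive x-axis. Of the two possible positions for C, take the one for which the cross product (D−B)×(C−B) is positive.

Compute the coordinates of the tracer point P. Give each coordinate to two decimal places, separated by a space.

A=(0,0), D=(9.00,0)
B = A + 1.00·(cos338°, sin338°) = (0.9272, -0.3746)
|BD| = 8.0815
circle(B,9.00) ∩ circle(D,6.00): a=6.8249, h=5.8669
  candidates: C₊=(7.4728,5.8024) cross=47.414; C₋=(8.0167,-5.9189) cross=-47.414
  mode + wants cross > 0 → take C=(7.4728,5.8024) (cross=47.414)
ex = (C−B)/|BC| = (0.7273,0.6863); ey = (-0.6863,0.7273)
P = B + -0.98·ex + -2.72·ey = (2.0813,-3.0254)

2.08 -3.03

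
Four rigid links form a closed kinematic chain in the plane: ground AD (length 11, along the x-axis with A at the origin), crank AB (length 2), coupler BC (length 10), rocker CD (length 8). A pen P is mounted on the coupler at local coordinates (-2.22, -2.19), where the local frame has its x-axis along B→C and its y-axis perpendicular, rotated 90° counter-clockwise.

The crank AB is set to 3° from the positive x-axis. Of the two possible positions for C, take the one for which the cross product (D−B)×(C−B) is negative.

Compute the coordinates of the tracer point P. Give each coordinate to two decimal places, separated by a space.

A=(0,0), D=(11.00,0)
B = A + 2.00·(cos3°, sin3°) = (1.9973, 0.1047)
|BD| = 9.0033
circle(B,10.00) ∩ circle(D,8.00): a=6.5009, h=7.5985
  candidates: C₊=(8.5861,7.6271) cross=68.412; C₋=(8.4094,-7.5689) cross=-68.412
  mode - wants cross < 0 → take C=(8.4094,-7.5689) (cross=-68.412)
ex = (C−B)/|BC| = (0.6412,-0.7674); ey = (0.7674,0.6412)
P = B + -2.22·ex + -2.19·ey = (-1.1068,0.4040)

-1.11 0.40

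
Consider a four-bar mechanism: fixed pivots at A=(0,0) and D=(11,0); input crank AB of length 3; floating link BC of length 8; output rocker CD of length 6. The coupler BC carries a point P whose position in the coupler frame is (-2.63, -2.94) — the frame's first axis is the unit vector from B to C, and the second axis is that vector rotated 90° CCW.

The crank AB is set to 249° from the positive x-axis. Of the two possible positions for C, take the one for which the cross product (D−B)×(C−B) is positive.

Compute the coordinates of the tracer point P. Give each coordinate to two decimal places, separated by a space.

-1.43 -6.73

A=(0,0), D=(11.00,0)
B = A + 3.00·(cos249°, sin249°) = (-1.0751, -2.8007)
|BD| = 12.3957
circle(B,8.00) ∩ circle(D,6.00): a=7.3273, h=3.2111
  candidates: C₊=(5.3371,1.9829) cross=39.804; C₋=(6.7882,-4.2733) cross=-39.804
  mode + wants cross > 0 → take C=(5.3371,1.9829) (cross=39.804)
ex = (C−B)/|BC| = (0.8015,0.5980); ey = (-0.5980,0.8015)
P = B + -2.63·ex + -2.94·ey = (-1.4251,-6.7299)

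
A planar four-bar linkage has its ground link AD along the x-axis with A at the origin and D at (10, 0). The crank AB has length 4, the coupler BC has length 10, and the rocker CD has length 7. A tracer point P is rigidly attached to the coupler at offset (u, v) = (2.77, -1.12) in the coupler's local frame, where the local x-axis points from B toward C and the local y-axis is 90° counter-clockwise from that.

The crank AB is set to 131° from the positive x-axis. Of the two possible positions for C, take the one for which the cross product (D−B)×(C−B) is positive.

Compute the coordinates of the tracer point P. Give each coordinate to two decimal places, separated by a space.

A=(0,0), D=(10.00,0)
B = A + 4.00·(cos131°, sin131°) = (-2.6242, 3.0188)
|BD| = 12.9802
circle(B,10.00) ∩ circle(D,7.00): a=8.4546, h=5.3404
  candidates: C₊=(6.8406,6.2464) cross=69.319; C₋=(4.3565,-4.1414) cross=-69.319
  mode + wants cross > 0 → take C=(6.8406,6.2464) (cross=69.319)
ex = (C−B)/|BC| = (0.9465,0.3228); ey = (-0.3228,0.9465)
P = B + 2.77·ex + -1.12·ey = (0.3590,2.8528)

0.36 2.85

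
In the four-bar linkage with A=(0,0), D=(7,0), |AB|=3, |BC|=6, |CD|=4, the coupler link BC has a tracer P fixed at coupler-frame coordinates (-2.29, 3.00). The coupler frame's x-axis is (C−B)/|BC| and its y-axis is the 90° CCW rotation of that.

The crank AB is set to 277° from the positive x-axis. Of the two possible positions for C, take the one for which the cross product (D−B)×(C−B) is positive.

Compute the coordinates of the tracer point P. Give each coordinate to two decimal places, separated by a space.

A=(0,0), D=(7.00,0)
B = A + 3.00·(cos277°, sin277°) = (0.3656, -2.9776)
|BD| = 7.2720
circle(B,6.00) ∩ circle(D,4.00): a=5.0111, h=3.2998
  candidates: C₊=(3.5862,2.0847) cross=23.996; C₋=(6.2885,-3.9362) cross=-23.996
  mode + wants cross > 0 → take C=(3.5862,2.0847) (cross=23.996)
ex = (C−B)/|BC| = (0.5368,0.8437); ey = (-0.8437,0.5368)
P = B + -2.29·ex + 3.00·ey = (-3.3948,-3.2995)

-3.39 -3.30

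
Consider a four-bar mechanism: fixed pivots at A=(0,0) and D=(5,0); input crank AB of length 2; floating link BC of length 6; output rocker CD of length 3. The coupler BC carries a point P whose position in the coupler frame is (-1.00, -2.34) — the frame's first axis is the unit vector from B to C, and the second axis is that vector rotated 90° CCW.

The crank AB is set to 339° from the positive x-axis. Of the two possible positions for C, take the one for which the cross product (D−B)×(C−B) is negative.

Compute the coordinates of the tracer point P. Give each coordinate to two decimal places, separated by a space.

0.80 -3.03

A=(0,0), D=(5.00,0)
B = A + 2.00·(cos339°, sin339°) = (1.8672, -0.7167)
|BD| = 3.2138
circle(B,6.00) ∩ circle(D,3.00): a=5.8075, h=1.5074
  candidates: C₊=(7.1923,2.0479) cross=4.845; C₋=(7.8646,-0.8910) cross=-4.845
  mode - wants cross < 0 → take C=(7.8646,-0.8910) (cross=-4.845)
ex = (C−B)/|BC| = (0.9996,-0.0290); ey = (0.0290,0.9996)
P = B + -1.00·ex + -2.34·ey = (0.7996,-3.0267)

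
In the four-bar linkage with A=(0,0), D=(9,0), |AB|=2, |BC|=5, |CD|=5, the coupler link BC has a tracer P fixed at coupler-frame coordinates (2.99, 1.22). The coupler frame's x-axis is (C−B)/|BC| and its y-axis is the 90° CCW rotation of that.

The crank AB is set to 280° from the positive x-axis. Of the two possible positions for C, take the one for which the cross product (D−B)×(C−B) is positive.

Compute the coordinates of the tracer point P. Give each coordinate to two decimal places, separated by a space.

A=(0,0), D=(9.00,0)
B = A + 2.00·(cos280°, sin280°) = (0.3473, -1.9696)
|BD| = 8.8740
circle(B,5.00) ∩ circle(D,5.00): a=4.4370, h=2.3050
  candidates: C₊=(4.1621,1.2627) cross=20.454; C₋=(5.1852,-3.2323) cross=-20.454
  mode + wants cross > 0 → take C=(4.1621,1.2627) (cross=20.454)
ex = (C−B)/|BC| = (0.7630,0.6465); ey = (-0.6465,0.7630)
P = B + 2.99·ex + 1.22·ey = (1.8398,0.8941)

1.84 0.89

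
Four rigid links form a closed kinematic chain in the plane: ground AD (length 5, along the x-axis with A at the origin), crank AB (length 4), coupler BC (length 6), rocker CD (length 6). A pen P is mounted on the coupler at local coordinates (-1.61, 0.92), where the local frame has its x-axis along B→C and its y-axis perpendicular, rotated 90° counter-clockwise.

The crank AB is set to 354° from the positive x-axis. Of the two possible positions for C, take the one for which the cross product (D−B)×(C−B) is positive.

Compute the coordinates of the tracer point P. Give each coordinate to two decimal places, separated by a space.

A=(0,0), D=(5.00,0)
B = A + 4.00·(cos354°, sin354°) = (3.9781, -0.4181)
|BD| = 1.1041
circle(B,6.00) ∩ circle(D,6.00): a=0.5521, h=5.9745
  candidates: C₊=(2.2266,5.3206) cross=6.597; C₋=(6.7515,-5.7387) cross=-6.597
  mode + wants cross > 0 → take C=(2.2266,5.3206) (cross=6.597)
ex = (C−B)/|BC| = (-0.2919,0.9564); ey = (-0.9564,-0.2919)
P = B + -1.61·ex + 0.92·ey = (3.5681,-2.2265)

3.57 -2.23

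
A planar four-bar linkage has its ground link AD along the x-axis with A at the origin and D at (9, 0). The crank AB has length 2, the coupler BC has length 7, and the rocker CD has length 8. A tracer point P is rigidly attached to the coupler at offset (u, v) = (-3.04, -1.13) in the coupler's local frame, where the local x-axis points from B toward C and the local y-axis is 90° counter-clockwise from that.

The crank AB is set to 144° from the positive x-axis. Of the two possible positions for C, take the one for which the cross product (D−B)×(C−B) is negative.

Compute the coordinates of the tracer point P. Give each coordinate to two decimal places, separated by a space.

-4.29 3.01

A=(0,0), D=(9.00,0)
B = A + 2.00·(cos144°, sin144°) = (-1.6180, 1.1756)
|BD| = 10.6829
circle(B,7.00) ∩ circle(D,8.00): a=4.6394, h=5.2418
  candidates: C₊=(3.5700,5.8750) cross=55.997; C₋=(2.4164,-4.5449) cross=-55.997
  mode - wants cross < 0 → take C=(2.4164,-4.5449) (cross=-55.997)
ex = (C−B)/|BC| = (0.5763,-0.8172); ey = (0.8172,0.5763)
P = B + -3.04·ex + -1.13·ey = (-4.2936,3.0086)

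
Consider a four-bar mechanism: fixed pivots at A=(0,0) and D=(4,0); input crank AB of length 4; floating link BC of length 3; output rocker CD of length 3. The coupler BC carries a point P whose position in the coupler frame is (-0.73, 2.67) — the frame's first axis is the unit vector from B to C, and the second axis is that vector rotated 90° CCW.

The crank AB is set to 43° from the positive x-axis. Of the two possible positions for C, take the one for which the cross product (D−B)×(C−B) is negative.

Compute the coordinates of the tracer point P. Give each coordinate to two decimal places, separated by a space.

5.45 1.60

A=(0,0), D=(4.00,0)
B = A + 4.00·(cos43°, sin43°) = (2.9254, 2.7280)
|BD| = 2.9320
circle(B,3.00) ∩ circle(D,3.00): a=1.4660, h=2.6174
  candidates: C₊=(5.8980,2.3233) cross=7.674; C₋=(1.0274,0.4047) cross=-7.674
  mode - wants cross < 0 → take C=(1.0274,0.4047) (cross=-7.674)
ex = (C−B)/|BC| = (-0.6327,-0.7744); ey = (0.7744,-0.6327)
P = B + -0.73·ex + 2.67·ey = (5.4550,1.6041)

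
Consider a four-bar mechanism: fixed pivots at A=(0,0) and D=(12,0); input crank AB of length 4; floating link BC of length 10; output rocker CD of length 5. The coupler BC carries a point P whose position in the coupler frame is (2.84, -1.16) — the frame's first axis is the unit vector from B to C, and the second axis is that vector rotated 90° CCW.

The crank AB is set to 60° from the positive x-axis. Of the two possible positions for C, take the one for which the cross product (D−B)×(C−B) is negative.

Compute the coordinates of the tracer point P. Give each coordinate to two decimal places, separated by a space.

A=(0,0), D=(12.00,0)
B = A + 4.00·(cos60°, sin60°) = (2.0000, 3.4641)
|BD| = 10.5830
circle(B,10.00) ∩ circle(D,5.00): a=8.8349, h=4.6845
  candidates: C₊=(11.8816,4.9986) cross=49.576; C₋=(8.8149,-3.8542) cross=-49.576
  mode - wants cross < 0 → take C=(8.8149,-3.8542) (cross=-49.576)
ex = (C−B)/|BC| = (0.6815,-0.7318); ey = (0.7318,0.6815)
P = B + 2.84·ex + -1.16·ey = (3.0865,0.5952)

3.09 0.60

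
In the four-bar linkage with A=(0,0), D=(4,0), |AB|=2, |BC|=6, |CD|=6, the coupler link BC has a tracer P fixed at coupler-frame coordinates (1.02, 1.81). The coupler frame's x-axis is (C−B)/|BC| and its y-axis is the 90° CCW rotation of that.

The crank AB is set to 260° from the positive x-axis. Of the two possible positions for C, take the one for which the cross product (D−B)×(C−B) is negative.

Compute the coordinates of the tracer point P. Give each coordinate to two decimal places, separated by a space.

1.62 -1.31

A=(0,0), D=(4.00,0)
B = A + 2.00·(cos260°, sin260°) = (-0.3473, -1.9696)
|BD| = 4.7727
circle(B,6.00) ∩ circle(D,6.00): a=2.3863, h=5.5050
  candidates: C₊=(-0.4455,4.0296) cross=26.274; C₋=(4.0982,-5.9992) cross=-26.274
  mode - wants cross < 0 → take C=(4.0982,-5.9992) (cross=-26.274)
ex = (C−B)/|BC| = (0.7409,-0.6716); ey = (0.6716,0.7409)
P = B + 1.02·ex + 1.81·ey = (1.6240,-1.3136)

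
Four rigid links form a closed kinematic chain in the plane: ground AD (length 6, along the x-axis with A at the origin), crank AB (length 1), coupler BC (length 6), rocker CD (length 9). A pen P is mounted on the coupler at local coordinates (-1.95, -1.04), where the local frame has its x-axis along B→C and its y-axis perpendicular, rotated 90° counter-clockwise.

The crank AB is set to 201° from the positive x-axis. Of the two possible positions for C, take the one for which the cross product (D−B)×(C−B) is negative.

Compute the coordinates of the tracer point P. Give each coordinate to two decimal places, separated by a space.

-2.14 1.49

A=(0,0), D=(6.00,0)
B = A + 1.00·(cos201°, sin201°) = (-0.9336, -0.3584)
|BD| = 6.9428
circle(B,6.00) ∩ circle(D,9.00): a=0.2307, h=5.9956
  candidates: C₊=(-1.0127,5.6411) cross=41.626; C₋=(-0.3937,-6.3340) cross=-41.626
  mode - wants cross < 0 → take C=(-0.3937,-6.3340) (cross=-41.626)
ex = (C−B)/|BC| = (0.0900,-0.9959); ey = (0.9959,0.0900)
P = B + -1.95·ex + -1.04·ey = (-2.1448,1.4902)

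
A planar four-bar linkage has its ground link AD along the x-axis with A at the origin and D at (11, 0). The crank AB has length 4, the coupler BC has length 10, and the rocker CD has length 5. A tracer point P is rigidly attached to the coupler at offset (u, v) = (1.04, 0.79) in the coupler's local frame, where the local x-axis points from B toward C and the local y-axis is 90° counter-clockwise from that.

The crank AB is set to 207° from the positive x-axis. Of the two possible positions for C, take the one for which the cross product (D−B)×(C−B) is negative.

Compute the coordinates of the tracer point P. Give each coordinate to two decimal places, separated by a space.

A=(0,0), D=(11.00,0)
B = A + 4.00·(cos207°, sin207°) = (-3.5640, -1.8160)
|BD| = 14.6768
circle(B,10.00) ∩ circle(D,5.00): a=9.8935, h=1.4559
  candidates: C₊=(6.0733,0.8528) cross=21.368; C₋=(6.4335,-2.0365) cross=-21.368
  mode - wants cross < 0 → take C=(6.4335,-2.0365) (cross=-21.368)
ex = (C−B)/|BC| = (0.9998,-0.0221); ey = (0.0221,0.9998)
P = B + 1.04·ex + 0.79·ey = (-2.5069,-1.0491)

-2.51 -1.05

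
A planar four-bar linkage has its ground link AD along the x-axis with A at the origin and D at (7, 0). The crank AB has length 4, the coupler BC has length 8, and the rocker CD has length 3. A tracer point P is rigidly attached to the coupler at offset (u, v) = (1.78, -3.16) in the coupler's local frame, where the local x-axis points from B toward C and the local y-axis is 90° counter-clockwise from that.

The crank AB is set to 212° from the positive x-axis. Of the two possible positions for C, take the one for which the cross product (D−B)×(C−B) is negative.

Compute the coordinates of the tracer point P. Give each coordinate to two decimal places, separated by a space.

-1.49 -5.21

A=(0,0), D=(7.00,0)
B = A + 4.00·(cos212°, sin212°) = (-3.3922, -2.1197)
|BD| = 10.6062
circle(B,8.00) ∩ circle(D,3.00): a=7.8959, h=1.2863
  candidates: C₊=(4.0874,0.7187) cross=13.643; C₋=(4.6015,-1.8020) cross=-13.643
  mode - wants cross < 0 → take C=(4.6015,-1.8020) (cross=-13.643)
ex = (C−B)/|BC| = (0.9992,0.0397); ey = (-0.0397,0.9992)
P = B + 1.78·ex + -3.16·ey = (-1.4881,-5.2065)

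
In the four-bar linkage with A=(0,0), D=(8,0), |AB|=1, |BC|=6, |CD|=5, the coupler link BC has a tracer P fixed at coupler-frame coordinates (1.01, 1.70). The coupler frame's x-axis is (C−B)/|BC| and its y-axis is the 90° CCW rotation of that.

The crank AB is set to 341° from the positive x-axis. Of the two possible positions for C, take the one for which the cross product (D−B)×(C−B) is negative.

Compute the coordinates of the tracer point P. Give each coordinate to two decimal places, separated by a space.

2.83 0.28

A=(0,0), D=(8.00,0)
B = A + 1.00·(cos341°, sin341°) = (0.9455, -0.3256)
|BD| = 7.0620
circle(B,6.00) ∩ circle(D,5.00): a=4.3098, h=4.1744
  candidates: C₊=(5.0583,4.0431) cross=29.479; C₋=(5.4432,-4.2968) cross=-29.479
  mode - wants cross < 0 → take C=(5.4432,-4.2968) (cross=-29.479)
ex = (C−B)/|BC| = (0.7496,-0.6619); ey = (0.6619,0.7496)
P = B + 1.01·ex + 1.70·ey = (2.8278,0.2803)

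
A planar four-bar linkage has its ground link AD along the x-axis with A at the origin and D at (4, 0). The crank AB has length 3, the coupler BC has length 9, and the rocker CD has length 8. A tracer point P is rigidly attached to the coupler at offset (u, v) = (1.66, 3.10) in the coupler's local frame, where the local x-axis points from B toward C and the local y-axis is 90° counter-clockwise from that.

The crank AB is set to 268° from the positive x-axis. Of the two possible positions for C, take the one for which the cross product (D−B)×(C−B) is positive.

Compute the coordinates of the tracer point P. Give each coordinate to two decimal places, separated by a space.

-3.41 -1.80

A=(0,0), D=(4.00,0)
B = A + 3.00·(cos268°, sin268°) = (-0.1047, -2.9982)
|BD| = 5.0831
circle(B,9.00) ∩ circle(D,8.00): a=4.2138, h=7.9526
  candidates: C₊=(-1.3927,5.9092) cross=40.424; C₋=(7.9887,-6.9347) cross=-40.424
  mode + wants cross > 0 → take C=(-1.3927,5.9092) (cross=40.424)
ex = (C−B)/|BC| = (-0.1431,0.9897); ey = (-0.9897,-0.1431)
P = B + 1.66·ex + 3.10·ey = (-3.4104,-1.7989)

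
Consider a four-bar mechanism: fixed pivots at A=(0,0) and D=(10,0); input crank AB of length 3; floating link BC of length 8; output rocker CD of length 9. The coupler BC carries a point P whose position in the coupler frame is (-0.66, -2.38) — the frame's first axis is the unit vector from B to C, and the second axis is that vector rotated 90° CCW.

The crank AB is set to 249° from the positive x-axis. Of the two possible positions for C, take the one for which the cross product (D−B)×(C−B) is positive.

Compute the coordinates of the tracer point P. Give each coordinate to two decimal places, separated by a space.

A=(0,0), D=(10.00,0)
B = A + 3.00·(cos249°, sin249°) = (-1.0751, -2.8007)
|BD| = 11.4238
circle(B,8.00) ∩ circle(D,9.00): a=4.9678, h=6.2706
  candidates: C₊=(2.2037,4.4965) cross=71.634; C₋=(5.2785,-7.6620) cross=-71.634
  mode + wants cross > 0 → take C=(2.2037,4.4965) (cross=71.634)
ex = (C−B)/|BC| = (0.4099,0.9122); ey = (-0.9122,0.4099)
P = B + -0.66·ex + -2.38·ey = (0.8253,-4.3782)

0.83 -4.38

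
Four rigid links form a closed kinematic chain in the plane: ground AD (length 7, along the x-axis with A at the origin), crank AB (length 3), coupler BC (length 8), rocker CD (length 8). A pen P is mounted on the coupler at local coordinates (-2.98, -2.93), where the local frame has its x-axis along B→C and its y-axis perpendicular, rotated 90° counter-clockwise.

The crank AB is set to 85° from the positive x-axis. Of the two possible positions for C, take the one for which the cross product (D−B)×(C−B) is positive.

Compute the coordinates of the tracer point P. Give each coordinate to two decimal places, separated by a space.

A=(0,0), D=(7.00,0)
B = A + 3.00·(cos85°, sin85°) = (0.2615, 2.9886)
|BD| = 7.3715
circle(B,8.00) ∩ circle(D,8.00): a=3.6858, h=7.1004
  candidates: C₊=(6.5094,7.9849) cross=52.341; C₋=(0.7521,-4.9964) cross=-52.341
  mode + wants cross > 0 → take C=(6.5094,7.9849) (cross=52.341)
ex = (C−B)/|BC| = (0.7810,0.6245); ey = (-0.6245,0.7810)
P = B + -2.98·ex + -2.93·ey = (-0.2360,-1.1609)

-0.24 -1.16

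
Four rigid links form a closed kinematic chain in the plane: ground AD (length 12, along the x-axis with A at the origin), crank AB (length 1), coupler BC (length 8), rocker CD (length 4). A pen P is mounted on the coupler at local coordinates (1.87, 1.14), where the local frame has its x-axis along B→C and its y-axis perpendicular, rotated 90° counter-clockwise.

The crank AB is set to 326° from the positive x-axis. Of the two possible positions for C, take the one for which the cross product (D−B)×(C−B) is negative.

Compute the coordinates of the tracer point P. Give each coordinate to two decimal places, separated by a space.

2.89 0.17

A=(0,0), D=(12.00,0)
B = A + 1.00·(cos326°, sin326°) = (0.8290, -0.5592)
|BD| = 11.1849
circle(B,8.00) ∩ circle(D,4.00): a=7.7382, h=2.0298
  candidates: C₊=(8.4561,1.8549) cross=22.703; C₋=(8.6591,-2.1996) cross=-22.703
  mode - wants cross < 0 → take C=(8.6591,-2.1996) (cross=-22.703)
ex = (C−B)/|BC| = (0.9788,-0.2050); ey = (0.2050,0.9788)
P = B + 1.87·ex + 1.14·ey = (2.8931,0.1731)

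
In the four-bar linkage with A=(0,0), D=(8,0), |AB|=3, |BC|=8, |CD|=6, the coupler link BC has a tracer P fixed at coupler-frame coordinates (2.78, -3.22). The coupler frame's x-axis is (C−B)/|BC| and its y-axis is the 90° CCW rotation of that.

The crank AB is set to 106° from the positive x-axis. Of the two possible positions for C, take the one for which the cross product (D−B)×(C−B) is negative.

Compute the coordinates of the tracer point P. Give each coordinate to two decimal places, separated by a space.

A=(0,0), D=(8.00,0)
B = A + 3.00·(cos106°, sin106°) = (-0.8269, 2.8838)
|BD| = 9.2860
circle(B,8.00) ∩ circle(D,6.00): a=6.1507, h=5.1156
  candidates: C₊=(6.6083,5.8364) cross=47.504; C₋=(3.4310,-3.8890) cross=-47.504
  mode - wants cross < 0 → take C=(3.4310,-3.8890) (cross=-47.504)
ex = (C−B)/|BC| = (0.5322,-0.8466); ey = (0.8466,0.5322)
P = B + 2.78·ex + -3.22·ey = (-2.0733,-1.1836)

-2.07 -1.18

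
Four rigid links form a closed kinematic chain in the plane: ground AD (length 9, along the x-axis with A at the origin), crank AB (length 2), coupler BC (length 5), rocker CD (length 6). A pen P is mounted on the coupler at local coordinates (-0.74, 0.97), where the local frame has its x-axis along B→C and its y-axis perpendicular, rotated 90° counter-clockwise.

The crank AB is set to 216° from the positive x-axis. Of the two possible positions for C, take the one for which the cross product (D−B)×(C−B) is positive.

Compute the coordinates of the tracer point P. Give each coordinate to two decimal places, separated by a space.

A=(0,0), D=(9.00,0)
B = A + 2.00·(cos216°, sin216°) = (-1.6180, -1.1756)
|BD| = 10.6829
circle(B,5.00) ∩ circle(D,6.00): a=4.8266, h=1.3053
  candidates: C₊=(3.0356,0.6529) cross=13.944; C₋=(3.3229,-1.9418) cross=-13.944
  mode + wants cross > 0 → take C=(3.0356,0.6529) (cross=13.944)
ex = (C−B)/|BC| = (0.9307,0.3657); ey = (-0.3657,0.9307)
P = B + -0.74·ex + 0.97·ey = (-2.6615,-0.5434)

-2.66 -0.54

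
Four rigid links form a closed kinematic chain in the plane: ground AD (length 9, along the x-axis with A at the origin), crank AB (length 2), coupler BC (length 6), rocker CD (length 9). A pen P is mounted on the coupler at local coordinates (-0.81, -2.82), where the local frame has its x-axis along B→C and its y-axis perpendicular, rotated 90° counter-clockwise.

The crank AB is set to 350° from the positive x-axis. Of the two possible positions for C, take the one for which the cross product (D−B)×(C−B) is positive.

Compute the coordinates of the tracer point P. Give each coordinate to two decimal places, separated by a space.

A=(0,0), D=(9.00,0)
B = A + 2.00·(cos350°, sin350°) = (1.9696, -0.3473)
|BD| = 7.0390
circle(B,6.00) ∩ circle(D,9.00): a=0.3230, h=5.9913
  candidates: C₊=(1.9966,5.6526) cross=42.173; C₋=(2.5878,-6.3154) cross=-42.173
  mode + wants cross > 0 → take C=(1.9966,5.6526) (cross=42.173)
ex = (C−B)/|BC| = (0.0045,1.0000); ey = (-1.0000,0.0045)
P = B + -0.81·ex + -2.82·ey = (4.7859,-1.1700)

4.79 -1.17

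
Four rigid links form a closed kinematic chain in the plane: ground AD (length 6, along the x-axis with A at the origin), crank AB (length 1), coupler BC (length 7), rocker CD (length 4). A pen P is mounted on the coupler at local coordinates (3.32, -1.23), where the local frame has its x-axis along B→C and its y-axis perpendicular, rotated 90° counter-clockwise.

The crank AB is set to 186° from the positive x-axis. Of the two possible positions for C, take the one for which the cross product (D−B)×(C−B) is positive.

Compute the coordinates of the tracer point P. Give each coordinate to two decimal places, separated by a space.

2.44 0.74

A=(0,0), D=(6.00,0)
B = A + 1.00·(cos186°, sin186°) = (-0.9945, -0.1045)
|BD| = 6.9953
circle(B,7.00) ∩ circle(D,4.00): a=5.8564, h=3.8344
  candidates: C₊=(4.8039,3.8170) cross=26.823; C₋=(4.9185,-3.8510) cross=-26.823
  mode + wants cross > 0 → take C=(4.8039,3.8170) (cross=26.823)
ex = (C−B)/|BC| = (0.8283,0.5602); ey = (-0.5602,0.8283)
P = B + 3.32·ex + -1.23·ey = (2.4447,0.7365)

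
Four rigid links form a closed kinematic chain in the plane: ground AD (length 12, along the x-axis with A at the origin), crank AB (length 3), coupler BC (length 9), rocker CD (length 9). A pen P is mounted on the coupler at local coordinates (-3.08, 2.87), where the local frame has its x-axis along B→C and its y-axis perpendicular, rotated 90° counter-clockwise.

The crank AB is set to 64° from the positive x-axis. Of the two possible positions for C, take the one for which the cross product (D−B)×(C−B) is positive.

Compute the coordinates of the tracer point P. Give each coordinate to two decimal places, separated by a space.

A=(0,0), D=(12.00,0)
B = A + 3.00·(cos64°, sin64°) = (1.3151, 2.6964)
|BD| = 11.0199
circle(B,9.00) ∩ circle(D,9.00): a=5.5099, h=7.1162
  candidates: C₊=(8.3988,8.2481) cross=78.420; C₋=(4.9163,-5.5517) cross=-78.420
  mode + wants cross > 0 → take C=(8.3988,8.2481) (cross=78.420)
ex = (C−B)/|BC| = (0.7871,0.6169); ey = (-0.6169,0.7871)
P = B + -3.08·ex + 2.87·ey = (-2.8795,3.0554)

-2.88 3.06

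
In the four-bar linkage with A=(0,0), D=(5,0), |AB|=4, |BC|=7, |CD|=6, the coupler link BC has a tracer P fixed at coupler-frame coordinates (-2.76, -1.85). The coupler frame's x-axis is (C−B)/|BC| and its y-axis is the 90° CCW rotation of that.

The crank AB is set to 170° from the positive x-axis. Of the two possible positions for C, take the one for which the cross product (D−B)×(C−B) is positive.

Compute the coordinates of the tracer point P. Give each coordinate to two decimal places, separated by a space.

-5.00 -2.45

A=(0,0), D=(5.00,0)
B = A + 4.00·(cos170°, sin170°) = (-3.9392, 0.6946)
|BD| = 8.9662
circle(B,7.00) ∩ circle(D,6.00): a=5.2080, h=4.6772
  candidates: C₊=(1.6155,4.9543) cross=41.937; C₋=(0.8908,-4.3720) cross=-41.937
  mode + wants cross > 0 → take C=(1.6155,4.9543) (cross=41.937)
ex = (C−B)/|BC| = (0.7935,0.6085); ey = (-0.6085,0.7935)
P = B + -2.76·ex + -1.85·ey = (-5.0036,-2.4530)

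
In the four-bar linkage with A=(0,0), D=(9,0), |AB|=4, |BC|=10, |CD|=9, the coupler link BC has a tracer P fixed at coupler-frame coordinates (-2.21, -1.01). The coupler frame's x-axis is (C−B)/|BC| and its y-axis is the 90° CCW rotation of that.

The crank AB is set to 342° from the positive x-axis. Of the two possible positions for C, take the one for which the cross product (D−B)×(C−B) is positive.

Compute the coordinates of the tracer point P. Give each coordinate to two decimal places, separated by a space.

4.29 -3.62

A=(0,0), D=(9.00,0)
B = A + 4.00·(cos342°, sin342°) = (3.8042, -1.2361)
|BD| = 5.3408
circle(B,10.00) ∩ circle(D,9.00): a=4.4492, h=8.9557
  candidates: C₊=(6.0599,8.5062) cross=47.831; C₋=(10.2053,-8.9189) cross=-47.831
  mode + wants cross > 0 → take C=(6.0599,8.5062) (cross=47.831)
ex = (C−B)/|BC| = (0.2256,0.9742); ey = (-0.9742,0.2256)
P = B + -2.21·ex + -1.01·ey = (4.2897,-3.6169)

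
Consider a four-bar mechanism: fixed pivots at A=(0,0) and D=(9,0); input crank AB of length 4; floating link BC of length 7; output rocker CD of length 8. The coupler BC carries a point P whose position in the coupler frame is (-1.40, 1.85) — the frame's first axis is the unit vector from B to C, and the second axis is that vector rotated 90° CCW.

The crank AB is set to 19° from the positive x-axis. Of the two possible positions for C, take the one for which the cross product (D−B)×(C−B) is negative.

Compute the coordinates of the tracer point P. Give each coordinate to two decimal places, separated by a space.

A=(0,0), D=(9.00,0)
B = A + 4.00·(cos19°, sin19°) = (3.7821, 1.3023)
|BD| = 5.3780
circle(B,7.00) ∩ circle(D,8.00): a=1.2944, h=6.8793
  candidates: C₊=(6.7038,7.6634) cross=36.997; C₋=(3.3722,-5.6857) cross=-36.997
  mode - wants cross < 0 → take C=(3.3722,-5.6857) (cross=-36.997)
ex = (C−B)/|BC| = (-0.0586,-0.9983); ey = (0.9983,-0.0586)
P = B + -1.40·ex + 1.85·ey = (5.7109,2.5915)

5.71 2.59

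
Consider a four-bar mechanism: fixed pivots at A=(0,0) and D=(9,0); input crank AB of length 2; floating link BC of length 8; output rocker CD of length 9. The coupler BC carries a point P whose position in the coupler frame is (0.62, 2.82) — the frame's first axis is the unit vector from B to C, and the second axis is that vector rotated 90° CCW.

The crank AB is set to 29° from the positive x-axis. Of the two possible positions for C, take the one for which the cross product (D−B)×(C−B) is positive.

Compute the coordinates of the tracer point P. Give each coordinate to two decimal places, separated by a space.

-0.52 2.75

A=(0,0), D=(9.00,0)
B = A + 2.00·(cos29°, sin29°) = (1.7492, 0.9696)
|BD| = 7.3153
circle(B,8.00) ∩ circle(D,9.00): a=2.4957, h=7.6008
  candidates: C₊=(5.2304,8.1725) cross=55.602; C₋=(3.2155,-6.8949) cross=-55.602
  mode + wants cross > 0 → take C=(5.2304,8.1725) (cross=55.602)
ex = (C−B)/|BC| = (0.4351,0.9004); ey = (-0.9004,0.4351)
P = B + 0.62·ex + 2.82·ey = (-0.5200,2.7549)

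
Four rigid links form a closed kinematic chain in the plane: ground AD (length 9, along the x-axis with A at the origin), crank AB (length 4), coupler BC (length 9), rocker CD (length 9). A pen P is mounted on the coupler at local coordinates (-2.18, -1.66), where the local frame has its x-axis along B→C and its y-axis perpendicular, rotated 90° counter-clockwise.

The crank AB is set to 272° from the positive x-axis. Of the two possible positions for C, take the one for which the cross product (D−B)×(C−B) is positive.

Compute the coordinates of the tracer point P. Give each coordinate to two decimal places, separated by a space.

A=(0,0), D=(9.00,0)
B = A + 4.00·(cos272°, sin272°) = (0.1396, -3.9976)
|BD| = 9.7205
circle(B,9.00) ∩ circle(D,9.00): a=4.8602, h=7.5748
  candidates: C₊=(1.4546,4.9058) cross=73.631; C₋=(7.6850,-8.9034) cross=-73.631
  mode + wants cross > 0 → take C=(1.4546,4.9058) (cross=73.631)
ex = (C−B)/|BC| = (0.1461,0.9893); ey = (-0.9893,0.1461)
P = B + -2.18·ex + -1.66·ey = (1.4633,-6.3967)

1.46 -6.40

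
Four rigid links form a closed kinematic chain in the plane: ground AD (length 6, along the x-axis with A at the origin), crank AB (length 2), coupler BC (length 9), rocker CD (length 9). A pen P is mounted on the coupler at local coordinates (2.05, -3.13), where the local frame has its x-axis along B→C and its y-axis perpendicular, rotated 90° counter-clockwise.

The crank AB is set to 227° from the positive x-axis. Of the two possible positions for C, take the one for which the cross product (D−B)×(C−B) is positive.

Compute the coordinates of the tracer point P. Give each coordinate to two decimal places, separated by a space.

2.16 -0.19

A=(0,0), D=(6.00,0)
B = A + 2.00·(cos227°, sin227°) = (-1.3640, -1.4627)
|BD| = 7.5079
circle(B,9.00) ∩ circle(D,9.00): a=3.7539, h=8.1797
  candidates: C₊=(0.7244,7.2916) cross=61.412; C₋=(3.9116,-8.7543) cross=-61.412
  mode + wants cross > 0 → take C=(0.7244,7.2916) (cross=61.412)
ex = (C−B)/|BC| = (0.2320,0.9727); ey = (-0.9727,0.2320)
P = B + 2.05·ex + -3.13·ey = (2.1563,-0.1950)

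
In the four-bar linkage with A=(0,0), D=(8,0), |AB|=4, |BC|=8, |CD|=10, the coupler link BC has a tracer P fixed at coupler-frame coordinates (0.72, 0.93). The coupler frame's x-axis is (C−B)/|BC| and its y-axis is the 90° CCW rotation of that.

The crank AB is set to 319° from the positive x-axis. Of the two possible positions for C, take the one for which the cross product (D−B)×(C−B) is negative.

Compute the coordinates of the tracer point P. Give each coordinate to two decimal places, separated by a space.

4.17 -2.88

A=(0,0), D=(8.00,0)
B = A + 4.00·(cos319°, sin319°) = (3.0188, -2.6242)
|BD| = 5.6301
circle(B,8.00) ∩ circle(D,10.00): a=-0.3820, h=7.9909
  candidates: C₊=(-1.0437,4.2675) cross=44.990; C₋=(6.4055,-9.8721) cross=-44.990
  mode - wants cross < 0 → take C=(6.4055,-9.8721) (cross=-44.990)
ex = (C−B)/|BC| = (0.4233,-0.9060); ey = (0.9060,0.4233)
P = B + 0.72·ex + 0.93·ey = (4.1662,-2.8828)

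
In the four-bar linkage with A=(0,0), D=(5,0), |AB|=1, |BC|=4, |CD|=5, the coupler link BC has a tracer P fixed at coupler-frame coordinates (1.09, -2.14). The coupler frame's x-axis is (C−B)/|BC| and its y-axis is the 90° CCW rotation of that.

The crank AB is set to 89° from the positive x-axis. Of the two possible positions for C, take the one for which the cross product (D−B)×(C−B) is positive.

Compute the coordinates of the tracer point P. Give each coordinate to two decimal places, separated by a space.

2.39 0.63

A=(0,0), D=(5.00,0)
B = A + 1.00·(cos89°, sin89°) = (0.0175, 0.9998)
|BD| = 5.0819
circle(B,4.00) ∩ circle(D,5.00): a=1.6554, h=3.6414
  candidates: C₊=(2.3570,4.2443) cross=18.505; C₋=(0.9241,-2.8960) cross=-18.505
  mode + wants cross > 0 → take C=(2.3570,4.2443) (cross=18.505)
ex = (C−B)/|BC| = (0.5849,0.8111); ey = (-0.8111,0.5849)
P = B + 1.09·ex + -2.14·ey = (2.3908,0.6323)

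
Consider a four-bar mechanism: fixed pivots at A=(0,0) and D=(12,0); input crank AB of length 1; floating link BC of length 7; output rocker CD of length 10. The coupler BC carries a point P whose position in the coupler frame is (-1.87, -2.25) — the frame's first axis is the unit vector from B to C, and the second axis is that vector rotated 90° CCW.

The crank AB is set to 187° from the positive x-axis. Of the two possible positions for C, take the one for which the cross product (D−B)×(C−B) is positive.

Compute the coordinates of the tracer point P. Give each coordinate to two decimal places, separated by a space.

-0.46 -3.00

A=(0,0), D=(12.00,0)
B = A + 1.00·(cos187°, sin187°) = (-0.9925, -0.1219)
|BD| = 12.9931
circle(B,7.00) ∩ circle(D,10.00): a=4.5340, h=5.3332
  candidates: C₊=(3.4912,5.2536) cross=69.295; C₋=(3.5913,-5.4123) cross=-69.295
  mode + wants cross > 0 → take C=(3.4912,5.2536) (cross=69.295)
ex = (C−B)/|BC| = (0.6405,0.7679); ey = (-0.7679,0.6405)
P = B + -1.87·ex + -2.25·ey = (-0.4625,-2.9991)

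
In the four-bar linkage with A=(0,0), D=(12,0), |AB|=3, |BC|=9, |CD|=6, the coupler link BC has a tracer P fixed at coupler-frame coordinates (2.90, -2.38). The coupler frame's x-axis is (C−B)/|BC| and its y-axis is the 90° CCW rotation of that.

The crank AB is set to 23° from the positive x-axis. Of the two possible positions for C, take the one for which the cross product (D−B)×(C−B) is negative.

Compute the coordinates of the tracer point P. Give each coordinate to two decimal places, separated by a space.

A=(0,0), D=(12.00,0)
B = A + 3.00·(cos23°, sin23°) = (2.7615, 1.1722)
|BD| = 9.3126
circle(B,9.00) ∩ circle(D,6.00): a=7.0724, h=5.5661
  candidates: C₊=(10.4783,5.8038) cross=51.835; C₋=(9.0770,-5.2399) cross=-51.835
  mode - wants cross < 0 → take C=(9.0770,-5.2399) (cross=-51.835)
ex = (C−B)/|BC| = (0.7017,-0.7125); ey = (0.7125,0.7017)
P = B + 2.90·ex + -2.38·ey = (3.1009,-2.5640)

3.10 -2.56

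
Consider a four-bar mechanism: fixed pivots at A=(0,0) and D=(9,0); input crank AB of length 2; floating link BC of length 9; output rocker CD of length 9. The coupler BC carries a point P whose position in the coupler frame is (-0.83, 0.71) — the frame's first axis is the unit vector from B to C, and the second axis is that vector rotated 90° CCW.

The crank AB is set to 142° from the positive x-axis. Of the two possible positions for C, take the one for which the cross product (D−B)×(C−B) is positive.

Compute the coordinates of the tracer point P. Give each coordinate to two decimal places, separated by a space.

A=(0,0), D=(9.00,0)
B = A + 2.00·(cos142°, sin142°) = (-1.5760, 1.2313)
|BD| = 10.6475
circle(B,9.00) ∩ circle(D,9.00): a=5.3237, h=7.2566
  candidates: C₊=(4.5512,7.8236) cross=77.264; C₋=(2.8728,-6.5922) cross=-77.264
  mode + wants cross > 0 → take C=(4.5512,7.8236) (cross=77.264)
ex = (C−B)/|BC| = (0.6808,0.7325); ey = (-0.7325,0.6808)
P = B + -0.83·ex + 0.71·ey = (-2.6611,1.1067)

-2.66 1.11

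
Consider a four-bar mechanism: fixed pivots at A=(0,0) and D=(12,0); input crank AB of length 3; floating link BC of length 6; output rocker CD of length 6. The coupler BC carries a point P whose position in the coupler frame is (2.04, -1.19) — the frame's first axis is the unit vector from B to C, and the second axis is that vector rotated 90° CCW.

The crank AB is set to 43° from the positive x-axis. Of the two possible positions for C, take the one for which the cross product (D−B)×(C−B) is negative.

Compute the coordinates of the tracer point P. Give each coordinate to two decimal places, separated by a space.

A=(0,0), D=(12.00,0)
B = A + 3.00·(cos43°, sin43°) = (2.1941, 2.0460)
|BD| = 10.0171
circle(B,6.00) ∩ circle(D,6.00): a=5.0086, h=3.3037
  candidates: C₊=(7.7718,4.2570) cross=33.093; C₋=(6.4223,-2.2110) cross=-33.093
  mode - wants cross < 0 → take C=(6.4223,-2.2110) (cross=-33.093)
ex = (C−B)/|BC| = (0.7047,-0.7095); ey = (0.7095,0.7047)
P = B + 2.04·ex + -1.19·ey = (2.7873,-0.2400)

2.79 -0.24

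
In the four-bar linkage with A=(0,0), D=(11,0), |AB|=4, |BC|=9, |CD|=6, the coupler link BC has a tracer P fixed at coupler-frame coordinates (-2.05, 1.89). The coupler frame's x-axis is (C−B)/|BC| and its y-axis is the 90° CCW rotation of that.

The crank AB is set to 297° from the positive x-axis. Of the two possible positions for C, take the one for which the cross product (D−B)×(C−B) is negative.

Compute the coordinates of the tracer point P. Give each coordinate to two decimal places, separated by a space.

A=(0,0), D=(11.00,0)
B = A + 4.00·(cos297°, sin297°) = (1.8160, -3.5640)
|BD| = 9.8513
circle(B,9.00) ∩ circle(D,6.00): a=7.2096, h=5.3871
  candidates: C₊=(6.5883,4.0665) cross=53.071; C₋=(10.4862,-5.9780) cross=-53.071
  mode - wants cross < 0 → take C=(10.4862,-5.9780) (cross=-53.071)
ex = (C−B)/|BC| = (0.9634,-0.2682); ey = (0.2682,0.9634)
P = B + -2.05·ex + 1.89·ey = (0.3480,-1.1934)

0.35 -1.19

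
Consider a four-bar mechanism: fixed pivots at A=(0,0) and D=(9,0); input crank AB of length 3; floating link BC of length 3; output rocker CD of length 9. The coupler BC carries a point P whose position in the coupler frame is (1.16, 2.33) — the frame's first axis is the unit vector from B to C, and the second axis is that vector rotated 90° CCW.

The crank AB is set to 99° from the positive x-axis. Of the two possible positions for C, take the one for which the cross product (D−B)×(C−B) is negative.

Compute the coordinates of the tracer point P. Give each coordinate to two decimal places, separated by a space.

2.01 2.18

A=(0,0), D=(9.00,0)
B = A + 3.00·(cos99°, sin99°) = (-0.4693, 2.9631)
|BD| = 9.9221
circle(B,3.00) ∩ circle(D,9.00): a=1.3328, h=2.6877
  candidates: C₊=(1.6053,5.1301) cross=26.668; C₋=(-0.0000,0.0000) cross=-26.668
  mode - wants cross < 0 → take C=(-0.0000,0.0000) (cross=-26.668)
ex = (C−B)/|BC| = (0.1564,-0.9877); ey = (0.9877,0.1564)
P = B + 1.16·ex + 2.33·ey = (2.0135,2.1818)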